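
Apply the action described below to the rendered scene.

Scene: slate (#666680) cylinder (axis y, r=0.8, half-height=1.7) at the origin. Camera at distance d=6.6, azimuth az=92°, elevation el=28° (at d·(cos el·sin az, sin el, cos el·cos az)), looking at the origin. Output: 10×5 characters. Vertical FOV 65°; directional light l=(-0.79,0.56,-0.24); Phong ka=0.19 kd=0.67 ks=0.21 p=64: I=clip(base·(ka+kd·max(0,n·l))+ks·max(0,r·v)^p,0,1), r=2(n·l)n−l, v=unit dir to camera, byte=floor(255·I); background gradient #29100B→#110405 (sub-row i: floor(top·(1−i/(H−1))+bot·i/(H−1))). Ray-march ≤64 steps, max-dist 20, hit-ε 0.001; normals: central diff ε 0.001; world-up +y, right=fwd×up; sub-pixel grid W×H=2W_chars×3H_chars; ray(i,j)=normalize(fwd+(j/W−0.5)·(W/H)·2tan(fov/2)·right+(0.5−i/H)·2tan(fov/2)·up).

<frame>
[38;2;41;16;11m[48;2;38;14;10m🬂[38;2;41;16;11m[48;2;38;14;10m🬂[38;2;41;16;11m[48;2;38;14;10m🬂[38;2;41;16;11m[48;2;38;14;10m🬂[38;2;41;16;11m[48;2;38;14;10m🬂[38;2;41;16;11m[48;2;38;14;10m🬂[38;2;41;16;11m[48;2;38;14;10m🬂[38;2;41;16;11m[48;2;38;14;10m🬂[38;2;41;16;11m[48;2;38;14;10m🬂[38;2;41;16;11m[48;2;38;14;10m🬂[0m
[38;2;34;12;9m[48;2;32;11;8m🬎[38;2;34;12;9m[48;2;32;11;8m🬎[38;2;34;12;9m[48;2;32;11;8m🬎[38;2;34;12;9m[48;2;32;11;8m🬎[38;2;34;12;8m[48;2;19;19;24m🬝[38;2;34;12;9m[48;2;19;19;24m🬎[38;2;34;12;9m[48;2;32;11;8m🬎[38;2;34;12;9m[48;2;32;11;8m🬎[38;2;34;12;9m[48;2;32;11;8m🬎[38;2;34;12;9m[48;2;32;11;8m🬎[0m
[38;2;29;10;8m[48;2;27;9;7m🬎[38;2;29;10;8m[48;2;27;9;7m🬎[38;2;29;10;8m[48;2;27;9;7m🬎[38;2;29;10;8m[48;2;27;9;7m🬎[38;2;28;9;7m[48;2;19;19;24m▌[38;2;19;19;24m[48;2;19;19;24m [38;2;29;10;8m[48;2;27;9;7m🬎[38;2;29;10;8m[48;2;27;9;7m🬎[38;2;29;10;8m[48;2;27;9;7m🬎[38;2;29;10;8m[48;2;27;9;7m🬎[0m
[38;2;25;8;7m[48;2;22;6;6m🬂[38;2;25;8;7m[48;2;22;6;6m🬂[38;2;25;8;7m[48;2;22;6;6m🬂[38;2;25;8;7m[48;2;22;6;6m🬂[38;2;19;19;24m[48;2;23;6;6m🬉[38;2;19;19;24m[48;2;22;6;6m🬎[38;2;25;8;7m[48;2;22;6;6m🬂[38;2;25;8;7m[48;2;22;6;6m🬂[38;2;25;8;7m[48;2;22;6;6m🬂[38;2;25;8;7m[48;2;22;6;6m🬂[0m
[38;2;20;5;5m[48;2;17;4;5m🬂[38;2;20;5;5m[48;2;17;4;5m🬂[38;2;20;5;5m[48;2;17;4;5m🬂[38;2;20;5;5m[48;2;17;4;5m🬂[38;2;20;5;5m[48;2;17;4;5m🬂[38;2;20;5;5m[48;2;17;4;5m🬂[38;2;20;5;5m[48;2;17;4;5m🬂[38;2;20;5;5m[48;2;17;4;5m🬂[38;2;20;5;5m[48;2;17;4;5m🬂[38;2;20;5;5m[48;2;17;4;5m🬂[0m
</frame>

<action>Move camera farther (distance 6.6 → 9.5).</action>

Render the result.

<frame>
[38;2;41;16;11m[48;2;38;14;10m🬂[38;2;41;16;11m[48;2;38;14;10m🬂[38;2;41;16;11m[48;2;38;14;10m🬂[38;2;41;16;11m[48;2;38;14;10m🬂[38;2;41;16;11m[48;2;38;14;10m🬂[38;2;41;16;11m[48;2;38;14;10m🬂[38;2;41;16;11m[48;2;38;14;10m🬂[38;2;41;16;11m[48;2;38;14;10m🬂[38;2;41;16;11m[48;2;38;14;10m🬂[38;2;41;16;11m[48;2;38;14;10m🬂[0m
[38;2;34;12;9m[48;2;32;11;8m🬎[38;2;34;12;9m[48;2;32;11;8m🬎[38;2;34;12;9m[48;2;32;11;8m🬎[38;2;34;12;9m[48;2;32;11;8m🬎[38;2;34;12;9m[48;2;32;11;8m🬎[38;2;34;12;9m[48;2;32;11;8m🬎[38;2;34;12;9m[48;2;32;11;8m🬎[38;2;34;12;9m[48;2;32;11;8m🬎[38;2;34;12;9m[48;2;32;11;8m🬎[38;2;34;12;9m[48;2;32;11;8m🬎[0m
[38;2;29;10;8m[48;2;27;9;7m🬎[38;2;29;10;8m[48;2;27;9;7m🬎[38;2;29;10;8m[48;2;27;9;7m🬎[38;2;29;10;8m[48;2;27;9;7m🬎[38;2;28;9;7m[48;2;19;19;24m🬲[38;2;19;19;24m[48;2;27;9;7m🬝[38;2;29;10;8m[48;2;27;9;7m🬎[38;2;29;10;8m[48;2;27;9;7m🬎[38;2;29;10;8m[48;2;27;9;7m🬎[38;2;29;10;8m[48;2;27;9;7m🬎[0m
[38;2;25;8;7m[48;2;22;6;6m🬂[38;2;25;8;7m[48;2;22;6;6m🬂[38;2;25;8;7m[48;2;22;6;6m🬂[38;2;25;8;7m[48;2;22;6;6m🬂[38;2;25;8;7m[48;2;22;6;6m🬂[38;2;19;19;24m[48;2;23;6;6m🬀[38;2;25;8;7m[48;2;22;6;6m🬂[38;2;25;8;7m[48;2;22;6;6m🬂[38;2;25;8;7m[48;2;22;6;6m🬂[38;2;25;8;7m[48;2;22;6;6m🬂[0m
[38;2;20;5;5m[48;2;17;4;5m🬂[38;2;20;5;5m[48;2;17;4;5m🬂[38;2;20;5;5m[48;2;17;4;5m🬂[38;2;20;5;5m[48;2;17;4;5m🬂[38;2;20;5;5m[48;2;17;4;5m🬂[38;2;20;5;5m[48;2;17;4;5m🬂[38;2;20;5;5m[48;2;17;4;5m🬂[38;2;20;5;5m[48;2;17;4;5m🬂[38;2;20;5;5m[48;2;17;4;5m🬂[38;2;20;5;5m[48;2;17;4;5m🬂[0m
</frame>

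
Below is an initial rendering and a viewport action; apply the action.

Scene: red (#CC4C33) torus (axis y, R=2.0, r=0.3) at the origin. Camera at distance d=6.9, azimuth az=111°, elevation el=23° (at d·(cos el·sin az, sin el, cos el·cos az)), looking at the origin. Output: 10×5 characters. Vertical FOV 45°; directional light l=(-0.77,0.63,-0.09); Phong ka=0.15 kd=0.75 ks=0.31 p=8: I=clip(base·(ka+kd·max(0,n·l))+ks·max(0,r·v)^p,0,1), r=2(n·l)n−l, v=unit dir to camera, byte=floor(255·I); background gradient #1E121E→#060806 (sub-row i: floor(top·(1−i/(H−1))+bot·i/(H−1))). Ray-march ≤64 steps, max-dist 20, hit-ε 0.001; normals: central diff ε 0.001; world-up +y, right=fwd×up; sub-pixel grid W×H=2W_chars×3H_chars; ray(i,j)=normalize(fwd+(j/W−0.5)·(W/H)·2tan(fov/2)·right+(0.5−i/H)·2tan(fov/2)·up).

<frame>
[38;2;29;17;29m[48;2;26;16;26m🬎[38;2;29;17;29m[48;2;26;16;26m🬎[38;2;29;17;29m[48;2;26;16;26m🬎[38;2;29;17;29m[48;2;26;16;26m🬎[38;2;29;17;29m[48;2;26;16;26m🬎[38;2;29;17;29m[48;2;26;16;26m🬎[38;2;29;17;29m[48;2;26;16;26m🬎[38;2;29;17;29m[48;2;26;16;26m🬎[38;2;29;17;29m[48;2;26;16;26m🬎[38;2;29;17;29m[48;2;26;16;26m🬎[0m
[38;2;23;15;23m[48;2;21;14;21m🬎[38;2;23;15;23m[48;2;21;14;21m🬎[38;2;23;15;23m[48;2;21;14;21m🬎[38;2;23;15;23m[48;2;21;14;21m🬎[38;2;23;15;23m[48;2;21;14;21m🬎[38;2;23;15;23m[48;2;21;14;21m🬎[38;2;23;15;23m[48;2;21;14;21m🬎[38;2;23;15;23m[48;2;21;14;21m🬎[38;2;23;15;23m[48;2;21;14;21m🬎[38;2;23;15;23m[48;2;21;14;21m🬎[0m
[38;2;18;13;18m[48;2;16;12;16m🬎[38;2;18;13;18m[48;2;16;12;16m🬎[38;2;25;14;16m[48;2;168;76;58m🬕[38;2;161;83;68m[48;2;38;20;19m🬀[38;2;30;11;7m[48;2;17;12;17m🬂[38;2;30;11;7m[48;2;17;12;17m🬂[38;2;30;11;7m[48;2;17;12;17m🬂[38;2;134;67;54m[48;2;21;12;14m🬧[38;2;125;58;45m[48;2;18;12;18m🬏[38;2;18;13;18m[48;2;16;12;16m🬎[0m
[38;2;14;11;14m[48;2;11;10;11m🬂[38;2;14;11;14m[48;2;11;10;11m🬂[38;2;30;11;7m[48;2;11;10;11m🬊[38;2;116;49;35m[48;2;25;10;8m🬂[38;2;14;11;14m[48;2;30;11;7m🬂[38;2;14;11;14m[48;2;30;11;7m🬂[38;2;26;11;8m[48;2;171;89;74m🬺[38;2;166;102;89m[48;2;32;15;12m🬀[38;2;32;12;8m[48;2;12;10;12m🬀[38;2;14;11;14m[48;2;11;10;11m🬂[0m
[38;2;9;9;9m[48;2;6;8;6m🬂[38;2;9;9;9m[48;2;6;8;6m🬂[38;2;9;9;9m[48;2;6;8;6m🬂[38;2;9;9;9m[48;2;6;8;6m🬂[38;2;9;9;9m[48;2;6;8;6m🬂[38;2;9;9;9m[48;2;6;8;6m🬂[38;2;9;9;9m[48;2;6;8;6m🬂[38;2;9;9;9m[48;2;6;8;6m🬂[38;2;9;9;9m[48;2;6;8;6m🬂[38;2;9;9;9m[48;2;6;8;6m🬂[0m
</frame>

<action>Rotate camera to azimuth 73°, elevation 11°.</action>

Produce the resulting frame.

<frame>
[38;2;29;17;29m[48;2;26;16;26m🬎[38;2;29;17;29m[48;2;26;16;26m🬎[38;2;29;17;29m[48;2;26;16;26m🬎[38;2;29;17;29m[48;2;26;16;26m🬎[38;2;29;17;29m[48;2;26;16;26m🬎[38;2;29;17;29m[48;2;26;16;26m🬎[38;2;29;17;29m[48;2;26;16;26m🬎[38;2;29;17;29m[48;2;26;16;26m🬎[38;2;29;17;29m[48;2;26;16;26m🬎[38;2;29;17;29m[48;2;26;16;26m🬎[0m
[38;2;23;15;23m[48;2;21;14;21m🬎[38;2;23;15;23m[48;2;21;14;21m🬎[38;2;23;15;23m[48;2;21;14;21m🬎[38;2;23;15;23m[48;2;21;14;21m🬎[38;2;23;15;23m[48;2;21;14;21m🬎[38;2;23;15;23m[48;2;21;14;21m🬎[38;2;23;15;23m[48;2;21;14;21m🬎[38;2;23;15;23m[48;2;21;14;21m🬎[38;2;23;15;23m[48;2;21;14;21m🬎[38;2;23;15;23m[48;2;21;14;21m🬎[0m
[38;2;18;13;18m[48;2;16;12;16m🬎[38;2;18;13;18m[48;2;16;12;16m🬎[38;2;24;12;14m[48;2;132;62;49m🬴[38;2;24;12;13m[48;2;64;32;26m🬎[38;2;24;12;13m[48;2;112;68;59m🬎[38;2;24;12;13m[48;2;114;68;60m🬎[38;2;24;12;13m[48;2;67;33;26m🬎[38;2;31;14;14m[48;2;152;67;51m🬴[38;2;30;11;7m[48;2;18;12;18m🬏[38;2;18;13;18m[48;2;16;12;16m🬎[0m
[38;2;14;11;14m[48;2;11;10;11m🬂[38;2;14;11;14m[48;2;11;10;11m🬂[38;2;30;11;7m[48;2;12;10;12m🬁[38;2;30;11;7m[48;2;11;10;11m🬂[38;2;30;11;7m[48;2;11;10;11m🬂[38;2;30;11;7m[48;2;11;10;11m🬆[38;2;30;11;7m[48;2;11;10;11m🬂[38;2;30;11;7m[48;2;11;10;11m🬂[38;2;14;11;14m[48;2;11;10;11m🬂[38;2;14;11;14m[48;2;11;10;11m🬂[0m
[38;2;9;9;9m[48;2;6;8;6m🬂[38;2;9;9;9m[48;2;6;8;6m🬂[38;2;9;9;9m[48;2;6;8;6m🬂[38;2;9;9;9m[48;2;6;8;6m🬂[38;2;9;9;9m[48;2;6;8;6m🬂[38;2;9;9;9m[48;2;6;8;6m🬂[38;2;9;9;9m[48;2;6;8;6m🬂[38;2;9;9;9m[48;2;6;8;6m🬂[38;2;9;9;9m[48;2;6;8;6m🬂[38;2;9;9;9m[48;2;6;8;6m🬂[0m
</frame>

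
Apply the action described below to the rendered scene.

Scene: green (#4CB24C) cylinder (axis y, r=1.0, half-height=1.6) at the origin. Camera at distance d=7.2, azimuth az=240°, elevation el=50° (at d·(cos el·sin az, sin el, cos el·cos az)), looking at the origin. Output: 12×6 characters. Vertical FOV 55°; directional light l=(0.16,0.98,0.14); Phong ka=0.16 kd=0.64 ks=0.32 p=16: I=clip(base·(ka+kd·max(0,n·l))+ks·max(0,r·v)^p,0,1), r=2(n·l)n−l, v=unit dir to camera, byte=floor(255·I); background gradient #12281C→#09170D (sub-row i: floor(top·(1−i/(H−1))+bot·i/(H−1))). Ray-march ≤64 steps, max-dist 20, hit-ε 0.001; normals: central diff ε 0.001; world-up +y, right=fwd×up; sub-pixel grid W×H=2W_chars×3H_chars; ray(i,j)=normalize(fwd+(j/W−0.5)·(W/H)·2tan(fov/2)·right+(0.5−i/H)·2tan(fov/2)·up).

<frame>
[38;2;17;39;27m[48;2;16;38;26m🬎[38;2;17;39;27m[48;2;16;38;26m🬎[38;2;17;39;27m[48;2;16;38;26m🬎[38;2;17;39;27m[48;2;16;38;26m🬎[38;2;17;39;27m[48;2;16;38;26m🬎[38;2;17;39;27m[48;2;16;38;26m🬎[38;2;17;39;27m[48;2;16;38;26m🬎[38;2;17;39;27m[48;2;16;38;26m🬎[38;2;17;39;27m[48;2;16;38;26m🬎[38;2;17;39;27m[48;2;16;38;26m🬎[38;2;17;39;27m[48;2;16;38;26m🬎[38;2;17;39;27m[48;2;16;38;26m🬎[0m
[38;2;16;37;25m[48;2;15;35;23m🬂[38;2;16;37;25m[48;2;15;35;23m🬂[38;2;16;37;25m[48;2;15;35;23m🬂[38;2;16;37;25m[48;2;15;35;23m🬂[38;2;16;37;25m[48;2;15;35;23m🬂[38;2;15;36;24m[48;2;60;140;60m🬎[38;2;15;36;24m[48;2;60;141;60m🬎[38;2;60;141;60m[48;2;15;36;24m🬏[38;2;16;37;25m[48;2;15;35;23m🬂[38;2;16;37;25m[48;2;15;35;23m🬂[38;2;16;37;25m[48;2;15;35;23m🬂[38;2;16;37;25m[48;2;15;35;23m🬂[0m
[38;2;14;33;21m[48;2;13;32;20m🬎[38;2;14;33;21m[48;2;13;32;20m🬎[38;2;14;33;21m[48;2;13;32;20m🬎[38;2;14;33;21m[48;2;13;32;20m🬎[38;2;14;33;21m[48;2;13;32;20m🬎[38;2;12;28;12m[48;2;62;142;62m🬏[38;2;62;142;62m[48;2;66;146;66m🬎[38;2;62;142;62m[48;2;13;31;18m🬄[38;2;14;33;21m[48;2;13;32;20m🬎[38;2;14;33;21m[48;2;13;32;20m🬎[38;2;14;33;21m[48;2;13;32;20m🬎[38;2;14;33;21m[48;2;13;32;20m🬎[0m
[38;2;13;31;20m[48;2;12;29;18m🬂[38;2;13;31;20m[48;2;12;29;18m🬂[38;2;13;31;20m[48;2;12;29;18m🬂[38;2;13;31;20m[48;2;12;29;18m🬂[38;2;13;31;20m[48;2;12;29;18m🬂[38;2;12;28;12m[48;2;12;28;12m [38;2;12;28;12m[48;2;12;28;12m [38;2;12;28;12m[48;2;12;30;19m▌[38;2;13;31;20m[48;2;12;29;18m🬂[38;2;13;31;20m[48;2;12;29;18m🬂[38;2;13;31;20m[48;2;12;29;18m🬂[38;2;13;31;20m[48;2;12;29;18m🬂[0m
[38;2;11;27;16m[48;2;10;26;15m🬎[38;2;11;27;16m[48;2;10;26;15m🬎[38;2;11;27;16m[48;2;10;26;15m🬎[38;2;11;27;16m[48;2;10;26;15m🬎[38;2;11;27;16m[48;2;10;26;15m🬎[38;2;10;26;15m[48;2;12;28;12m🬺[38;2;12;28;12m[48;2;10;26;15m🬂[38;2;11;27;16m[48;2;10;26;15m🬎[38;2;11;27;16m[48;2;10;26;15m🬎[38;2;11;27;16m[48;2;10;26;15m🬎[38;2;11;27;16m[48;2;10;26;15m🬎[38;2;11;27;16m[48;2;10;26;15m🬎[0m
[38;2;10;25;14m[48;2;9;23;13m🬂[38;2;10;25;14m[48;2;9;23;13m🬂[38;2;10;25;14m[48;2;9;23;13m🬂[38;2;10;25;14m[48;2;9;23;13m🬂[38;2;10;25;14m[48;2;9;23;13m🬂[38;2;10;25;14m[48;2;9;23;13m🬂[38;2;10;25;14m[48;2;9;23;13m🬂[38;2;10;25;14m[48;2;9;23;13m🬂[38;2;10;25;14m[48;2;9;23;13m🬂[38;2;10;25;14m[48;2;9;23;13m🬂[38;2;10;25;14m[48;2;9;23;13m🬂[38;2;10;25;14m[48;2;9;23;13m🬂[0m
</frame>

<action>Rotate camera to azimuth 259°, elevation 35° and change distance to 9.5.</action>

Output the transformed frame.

<frame>
[38;2;17;39;27m[48;2;16;38;26m🬎[38;2;17;39;27m[48;2;16;38;26m🬎[38;2;17;39;27m[48;2;16;38;26m🬎[38;2;17;39;27m[48;2;16;38;26m🬎[38;2;17;39;27m[48;2;16;38;26m🬎[38;2;17;39;27m[48;2;16;38;26m🬎[38;2;17;39;27m[48;2;16;38;26m🬎[38;2;17;39;27m[48;2;16;38;26m🬎[38;2;17;39;27m[48;2;16;38;26m🬎[38;2;17;39;27m[48;2;16;38;26m🬎[38;2;17;39;27m[48;2;16;38;26m🬎[38;2;17;39;27m[48;2;16;38;26m🬎[0m
[38;2;16;37;25m[48;2;15;35;23m🬂[38;2;16;37;25m[48;2;15;35;23m🬂[38;2;16;37;25m[48;2;15;35;23m🬂[38;2;16;37;25m[48;2;15;35;23m🬂[38;2;16;37;25m[48;2;15;35;23m🬂[38;2;16;37;25m[48;2;15;35;23m🬂[38;2;16;37;25m[48;2;15;35;23m🬂[38;2;16;37;25m[48;2;15;35;23m🬂[38;2;16;37;25m[48;2;15;35;23m🬂[38;2;16;37;25m[48;2;15;35;23m🬂[38;2;16;37;25m[48;2;15;35;23m🬂[38;2;16;37;25m[48;2;15;35;23m🬂[0m
[38;2;14;33;21m[48;2;13;32;20m🬎[38;2;14;33;21m[48;2;13;32;20m🬎[38;2;14;33;21m[48;2;13;32;20m🬎[38;2;14;33;21m[48;2;13;32;20m🬎[38;2;14;33;21m[48;2;13;32;20m🬎[38;2;59;140;59m[48;2;13;31;18m🬉[38;2;59;140;59m[48;2;12;28;12m🬎[38;2;14;33;21m[48;2;13;32;20m🬎[38;2;14;33;21m[48;2;13;32;20m🬎[38;2;14;33;21m[48;2;13;32;20m🬎[38;2;14;33;21m[48;2;13;32;20m🬎[38;2;14;33;21m[48;2;13;32;20m🬎[0m
[38;2;13;31;20m[48;2;12;29;18m🬂[38;2;13;31;20m[48;2;12;29;18m🬂[38;2;13;31;20m[48;2;12;29;18m🬂[38;2;13;31;20m[48;2;12;29;18m🬂[38;2;13;31;20m[48;2;12;29;18m🬂[38;2;12;30;19m[48;2;12;28;12m▌[38;2;12;28;12m[48;2;12;28;12m [38;2;13;31;20m[48;2;12;29;18m🬂[38;2;13;31;20m[48;2;12;29;18m🬂[38;2;13;31;20m[48;2;12;29;18m🬂[38;2;13;31;20m[48;2;12;29;18m🬂[38;2;13;31;20m[48;2;12;29;18m🬂[0m
[38;2;11;27;16m[48;2;10;26;15m🬎[38;2;11;27;16m[48;2;10;26;15m🬎[38;2;11;27;16m[48;2;10;26;15m🬎[38;2;11;27;16m[48;2;10;26;15m🬎[38;2;11;27;16m[48;2;10;26;15m🬎[38;2;10;26;15m[48;2;12;28;12m🬺[38;2;12;28;12m[48;2;10;26;15m🬂[38;2;11;27;16m[48;2;10;26;15m🬎[38;2;11;27;16m[48;2;10;26;15m🬎[38;2;11;27;16m[48;2;10;26;15m🬎[38;2;11;27;16m[48;2;10;26;15m🬎[38;2;11;27;16m[48;2;10;26;15m🬎[0m
[38;2;10;25;14m[48;2;9;23;13m🬂[38;2;10;25;14m[48;2;9;23;13m🬂[38;2;10;25;14m[48;2;9;23;13m🬂[38;2;10;25;14m[48;2;9;23;13m🬂[38;2;10;25;14m[48;2;9;23;13m🬂[38;2;10;25;14m[48;2;9;23;13m🬂[38;2;10;25;14m[48;2;9;23;13m🬂[38;2;10;25;14m[48;2;9;23;13m🬂[38;2;10;25;14m[48;2;9;23;13m🬂[38;2;10;25;14m[48;2;9;23;13m🬂[38;2;10;25;14m[48;2;9;23;13m🬂[38;2;10;25;14m[48;2;9;23;13m🬂[0m
</frame>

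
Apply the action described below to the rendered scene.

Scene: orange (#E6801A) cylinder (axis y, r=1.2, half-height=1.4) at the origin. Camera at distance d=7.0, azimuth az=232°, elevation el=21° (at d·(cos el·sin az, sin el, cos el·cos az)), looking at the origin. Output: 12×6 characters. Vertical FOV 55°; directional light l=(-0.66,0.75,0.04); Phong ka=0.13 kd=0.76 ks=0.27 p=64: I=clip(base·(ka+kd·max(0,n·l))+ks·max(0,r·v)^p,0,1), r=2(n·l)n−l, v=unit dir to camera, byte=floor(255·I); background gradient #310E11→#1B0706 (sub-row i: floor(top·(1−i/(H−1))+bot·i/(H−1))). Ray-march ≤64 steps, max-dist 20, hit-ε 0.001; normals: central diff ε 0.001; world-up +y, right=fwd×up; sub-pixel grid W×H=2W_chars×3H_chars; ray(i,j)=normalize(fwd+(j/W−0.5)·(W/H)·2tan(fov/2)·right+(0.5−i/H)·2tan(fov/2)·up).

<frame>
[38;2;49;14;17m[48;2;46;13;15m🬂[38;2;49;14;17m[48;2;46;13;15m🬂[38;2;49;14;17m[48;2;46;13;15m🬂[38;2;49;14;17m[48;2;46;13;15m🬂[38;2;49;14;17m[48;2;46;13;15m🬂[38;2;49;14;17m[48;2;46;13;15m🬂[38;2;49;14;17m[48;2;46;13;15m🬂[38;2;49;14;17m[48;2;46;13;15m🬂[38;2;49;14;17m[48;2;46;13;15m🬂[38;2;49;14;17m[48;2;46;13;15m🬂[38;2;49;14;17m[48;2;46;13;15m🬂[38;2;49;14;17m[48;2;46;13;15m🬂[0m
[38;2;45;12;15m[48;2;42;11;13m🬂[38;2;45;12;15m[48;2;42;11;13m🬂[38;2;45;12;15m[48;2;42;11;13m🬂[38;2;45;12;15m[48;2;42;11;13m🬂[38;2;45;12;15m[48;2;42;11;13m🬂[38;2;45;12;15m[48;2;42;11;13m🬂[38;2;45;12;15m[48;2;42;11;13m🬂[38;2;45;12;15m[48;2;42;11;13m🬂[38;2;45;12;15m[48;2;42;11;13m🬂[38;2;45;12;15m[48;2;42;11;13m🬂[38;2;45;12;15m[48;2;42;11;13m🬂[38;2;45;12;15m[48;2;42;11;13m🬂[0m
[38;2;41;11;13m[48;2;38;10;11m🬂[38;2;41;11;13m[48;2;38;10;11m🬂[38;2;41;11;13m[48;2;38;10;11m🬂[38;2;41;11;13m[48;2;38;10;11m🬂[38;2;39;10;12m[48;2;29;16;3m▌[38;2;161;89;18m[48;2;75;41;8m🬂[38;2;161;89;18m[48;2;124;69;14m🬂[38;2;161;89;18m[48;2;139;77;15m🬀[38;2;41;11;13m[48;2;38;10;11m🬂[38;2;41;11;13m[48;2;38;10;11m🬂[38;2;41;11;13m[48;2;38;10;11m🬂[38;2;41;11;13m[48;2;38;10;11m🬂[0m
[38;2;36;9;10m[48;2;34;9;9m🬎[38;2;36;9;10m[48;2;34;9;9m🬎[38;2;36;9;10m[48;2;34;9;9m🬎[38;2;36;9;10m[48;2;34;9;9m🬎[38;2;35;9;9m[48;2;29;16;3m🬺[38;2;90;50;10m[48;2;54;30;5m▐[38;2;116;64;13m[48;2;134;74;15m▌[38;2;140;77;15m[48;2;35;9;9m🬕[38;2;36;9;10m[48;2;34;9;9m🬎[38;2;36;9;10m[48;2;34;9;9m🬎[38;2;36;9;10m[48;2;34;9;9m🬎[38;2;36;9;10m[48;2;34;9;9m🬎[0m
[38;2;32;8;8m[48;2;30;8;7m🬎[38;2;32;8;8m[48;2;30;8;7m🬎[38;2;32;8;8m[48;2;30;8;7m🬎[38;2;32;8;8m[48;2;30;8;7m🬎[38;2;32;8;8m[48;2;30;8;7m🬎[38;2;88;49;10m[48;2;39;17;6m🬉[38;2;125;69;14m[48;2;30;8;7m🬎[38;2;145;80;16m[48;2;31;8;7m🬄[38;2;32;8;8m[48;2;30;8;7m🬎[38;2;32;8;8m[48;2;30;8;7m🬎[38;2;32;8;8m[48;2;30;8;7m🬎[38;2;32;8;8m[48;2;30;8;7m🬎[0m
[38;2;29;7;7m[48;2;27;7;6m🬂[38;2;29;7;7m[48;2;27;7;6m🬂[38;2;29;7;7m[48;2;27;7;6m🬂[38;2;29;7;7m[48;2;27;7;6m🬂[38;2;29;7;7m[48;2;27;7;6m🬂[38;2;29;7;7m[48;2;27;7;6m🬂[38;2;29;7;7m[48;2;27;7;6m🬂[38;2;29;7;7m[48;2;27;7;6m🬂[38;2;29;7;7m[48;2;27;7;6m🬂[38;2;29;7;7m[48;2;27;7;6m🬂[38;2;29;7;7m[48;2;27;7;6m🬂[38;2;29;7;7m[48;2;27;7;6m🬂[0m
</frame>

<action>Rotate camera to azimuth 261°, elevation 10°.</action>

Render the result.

<frame>
[38;2;49;14;17m[48;2;46;13;15m🬂[38;2;49;14;17m[48;2;46;13;15m🬂[38;2;49;14;17m[48;2;46;13;15m🬂[38;2;49;14;17m[48;2;46;13;15m🬂[38;2;49;14;17m[48;2;46;13;15m🬂[38;2;49;14;17m[48;2;46;13;15m🬂[38;2;49;14;17m[48;2;46;13;15m🬂[38;2;49;14;17m[48;2;46;13;15m🬂[38;2;49;14;17m[48;2;46;13;15m🬂[38;2;49;14;17m[48;2;46;13;15m🬂[38;2;49;14;17m[48;2;46;13;15m🬂[38;2;49;14;17m[48;2;46;13;15m🬂[0m
[38;2;45;12;15m[48;2;42;11;13m🬂[38;2;45;12;15m[48;2;42;11;13m🬂[38;2;45;12;15m[48;2;42;11;13m🬂[38;2;45;12;15m[48;2;42;11;13m🬂[38;2;45;12;15m[48;2;42;11;13m🬂[38;2;45;12;15m[48;2;42;11;13m🬂[38;2;45;12;15m[48;2;42;11;13m🬂[38;2;45;12;15m[48;2;42;11;13m🬂[38;2;45;12;15m[48;2;42;11;13m🬂[38;2;45;12;15m[48;2;42;11;13m🬂[38;2;45;12;15m[48;2;42;11;13m🬂[38;2;45;12;15m[48;2;42;11;13m🬂[0m
[38;2;41;11;13m[48;2;38;10;11m🬂[38;2;41;11;13m[48;2;38;10;11m🬂[38;2;41;11;13m[48;2;38;10;11m🬂[38;2;41;11;13m[48;2;38;10;11m🬂[38;2;48;26;5m[48;2;39;10;12m▐[38;2;131;73;14m[48;2;108;60;12m▐[38;2;142;79;16m[48;2;145;80;16m▌[38;2;136;76;15m[48;2;94;52;10m▌[38;2;41;11;13m[48;2;38;10;11m🬂[38;2;41;11;13m[48;2;38;10;11m🬂[38;2;41;11;13m[48;2;38;10;11m🬂[38;2;41;11;13m[48;2;38;10;11m🬂[0m
[38;2;36;9;10m[48;2;34;9;9m🬎[38;2;36;9;10m[48;2;34;9;9m🬎[38;2;36;9;10m[48;2;34;9;9m🬎[38;2;36;9;10m[48;2;34;9;9m🬎[38;2;35;19;3m[48;2;35;9;9m🬁[38;2;130;72;14m[48;2;106;59;11m▐[38;2;142;79;16m[48;2;145;80;16m▌[38;2;122;67;13m[48;2;35;9;9m🬕[38;2;36;9;10m[48;2;34;9;9m🬎[38;2;36;9;10m[48;2;34;9;9m🬎[38;2;36;9;10m[48;2;34;9;9m🬎[38;2;36;9;10m[48;2;34;9;9m🬎[0m
[38;2;32;8;8m[48;2;30;8;7m🬎[38;2;32;8;8m[48;2;30;8;7m🬎[38;2;32;8;8m[48;2;30;8;7m🬎[38;2;32;8;8m[48;2;30;8;7m🬎[38;2;32;8;8m[48;2;30;8;7m🬎[38;2;117;65;12m[48;2;30;8;7m🬎[38;2;143;79;16m[48;2;30;8;7m🬎[38;2;134;75;15m[48;2;31;8;7m🬄[38;2;32;8;8m[48;2;30;8;7m🬎[38;2;32;8;8m[48;2;30;8;7m🬎[38;2;32;8;8m[48;2;30;8;7m🬎[38;2;32;8;8m[48;2;30;8;7m🬎[0m
[38;2;29;7;7m[48;2;27;7;6m🬂[38;2;29;7;7m[48;2;27;7;6m🬂[38;2;29;7;7m[48;2;27;7;6m🬂[38;2;29;7;7m[48;2;27;7;6m🬂[38;2;29;7;7m[48;2;27;7;6m🬂[38;2;29;7;7m[48;2;27;7;6m🬂[38;2;29;7;7m[48;2;27;7;6m🬂[38;2;29;7;7m[48;2;27;7;6m🬂[38;2;29;7;7m[48;2;27;7;6m🬂[38;2;29;7;7m[48;2;27;7;6m🬂[38;2;29;7;7m[48;2;27;7;6m🬂[38;2;29;7;7m[48;2;27;7;6m🬂[0m
</frame>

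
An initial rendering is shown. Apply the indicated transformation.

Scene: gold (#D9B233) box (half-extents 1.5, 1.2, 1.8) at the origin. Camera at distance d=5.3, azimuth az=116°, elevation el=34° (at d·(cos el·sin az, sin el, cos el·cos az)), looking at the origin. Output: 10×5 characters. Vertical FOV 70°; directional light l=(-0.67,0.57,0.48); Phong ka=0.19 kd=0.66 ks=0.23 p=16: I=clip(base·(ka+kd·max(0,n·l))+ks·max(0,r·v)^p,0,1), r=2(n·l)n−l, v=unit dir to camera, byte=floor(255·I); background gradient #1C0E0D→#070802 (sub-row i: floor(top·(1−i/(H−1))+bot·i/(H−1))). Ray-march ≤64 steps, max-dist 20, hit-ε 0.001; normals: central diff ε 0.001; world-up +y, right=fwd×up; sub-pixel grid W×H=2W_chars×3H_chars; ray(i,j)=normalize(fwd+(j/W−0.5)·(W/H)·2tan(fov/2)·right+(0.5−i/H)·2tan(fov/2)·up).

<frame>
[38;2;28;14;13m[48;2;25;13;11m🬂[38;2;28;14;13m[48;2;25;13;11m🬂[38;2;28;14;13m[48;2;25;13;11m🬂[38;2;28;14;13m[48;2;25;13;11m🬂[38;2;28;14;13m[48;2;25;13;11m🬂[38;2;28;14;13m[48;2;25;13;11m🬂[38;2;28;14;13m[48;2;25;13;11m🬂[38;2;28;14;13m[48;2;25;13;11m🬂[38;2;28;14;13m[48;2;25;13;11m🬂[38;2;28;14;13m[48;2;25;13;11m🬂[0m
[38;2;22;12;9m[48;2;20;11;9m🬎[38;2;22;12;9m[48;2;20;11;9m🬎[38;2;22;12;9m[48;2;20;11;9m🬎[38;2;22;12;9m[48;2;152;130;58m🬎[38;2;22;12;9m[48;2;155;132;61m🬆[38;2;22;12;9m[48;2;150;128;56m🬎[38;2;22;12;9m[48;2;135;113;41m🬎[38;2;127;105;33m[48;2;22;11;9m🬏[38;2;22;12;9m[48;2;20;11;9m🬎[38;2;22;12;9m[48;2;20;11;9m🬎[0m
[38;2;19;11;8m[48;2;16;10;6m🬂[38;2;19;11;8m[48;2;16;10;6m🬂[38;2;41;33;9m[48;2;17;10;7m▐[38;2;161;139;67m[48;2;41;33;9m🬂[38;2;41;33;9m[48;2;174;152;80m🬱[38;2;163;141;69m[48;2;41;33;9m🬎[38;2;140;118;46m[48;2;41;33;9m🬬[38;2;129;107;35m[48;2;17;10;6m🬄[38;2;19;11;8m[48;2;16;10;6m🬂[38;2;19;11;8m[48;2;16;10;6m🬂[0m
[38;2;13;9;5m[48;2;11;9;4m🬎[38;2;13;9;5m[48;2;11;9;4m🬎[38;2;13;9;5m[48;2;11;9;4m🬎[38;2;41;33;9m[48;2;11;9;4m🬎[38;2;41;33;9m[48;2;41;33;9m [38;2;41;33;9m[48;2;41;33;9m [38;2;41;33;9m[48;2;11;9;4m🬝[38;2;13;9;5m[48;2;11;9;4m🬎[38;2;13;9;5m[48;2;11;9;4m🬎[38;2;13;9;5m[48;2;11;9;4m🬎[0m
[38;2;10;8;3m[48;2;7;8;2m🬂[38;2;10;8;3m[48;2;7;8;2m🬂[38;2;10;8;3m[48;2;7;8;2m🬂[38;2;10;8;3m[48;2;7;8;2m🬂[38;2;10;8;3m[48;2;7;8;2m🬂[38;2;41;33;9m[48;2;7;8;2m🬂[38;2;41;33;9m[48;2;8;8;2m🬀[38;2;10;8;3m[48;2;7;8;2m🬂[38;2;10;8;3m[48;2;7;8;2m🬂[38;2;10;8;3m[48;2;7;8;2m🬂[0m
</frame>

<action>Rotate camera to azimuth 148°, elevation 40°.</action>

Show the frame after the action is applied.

<frame>
[38;2;28;14;13m[48;2;25;13;11m🬂[38;2;28;14;13m[48;2;25;13;11m🬂[38;2;28;14;13m[48;2;25;13;11m🬂[38;2;28;14;13m[48;2;25;13;11m🬂[38;2;28;14;13m[48;2;25;13;11m🬂[38;2;28;14;13m[48;2;25;13;11m🬂[38;2;28;14;13m[48;2;25;13;11m🬂[38;2;28;14;13m[48;2;25;13;11m🬂[38;2;28;14;13m[48;2;25;13;11m🬂[38;2;28;14;13m[48;2;25;13;11m🬂[0m
[38;2;22;12;9m[48;2;20;11;9m🬎[38;2;22;12;9m[48;2;20;11;9m🬎[38;2;22;12;9m[48;2;20;11;9m🬎[38;2;22;12;9m[48;2;124;102;30m🬎[38;2;23;12;10m[48;2;130;108;36m🬂[38;2;23;12;10m[48;2;145;123;51m🬂[38;2;22;12;9m[48;2;167;145;73m🬎[38;2;22;12;9m[48;2;20;11;9m🬎[38;2;22;12;9m[48;2;20;11;9m🬎[38;2;22;12;9m[48;2;20;11;9m🬎[0m
[38;2;19;11;8m[48;2;16;10;6m🬂[38;2;19;11;8m[48;2;16;10;6m🬂[38;2;19;11;8m[48;2;16;10;6m🬂[38;2;125;103;31m[48;2;28;21;7m🬉[38;2;129;107;35m[48;2;136;114;42m▌[38;2;160;138;66m[48;2;147;125;54m▐[38;2;175;153;81m[48;2;41;33;9m🬝[38;2;178;156;84m[48;2;41;33;9m🬆[38;2;19;11;8m[48;2;16;10;6m🬂[38;2;19;11;8m[48;2;16;10;6m🬂[0m
[38;2;13;9;5m[48;2;11;9;4m🬎[38;2;13;9;5m[48;2;11;9;4m🬎[38;2;13;9;5m[48;2;11;9;4m🬎[38;2;41;33;9m[48;2;12;9;4m🬁[38;2;41;33;9m[48;2;133;111;39m🬺[38;2;142;120;48m[48;2;41;33;9m🬀[38;2;41;33;9m[48;2;41;33;9m [38;2;41;33;9m[48;2;12;9;4m🬄[38;2;13;9;5m[48;2;11;9;4m🬎[38;2;13;9;5m[48;2;11;9;4m🬎[0m
[38;2;10;8;3m[48;2;7;8;2m🬂[38;2;10;8;3m[48;2;7;8;2m🬂[38;2;10;8;3m[48;2;7;8;2m🬂[38;2;10;8;3m[48;2;7;8;2m🬂[38;2;41;33;9m[48;2;8;8;2m🬉[38;2;41;33;9m[48;2;7;8;2m🬆[38;2;10;8;3m[48;2;7;8;2m🬂[38;2;10;8;3m[48;2;7;8;2m🬂[38;2;10;8;3m[48;2;7;8;2m🬂[38;2;10;8;3m[48;2;7;8;2m🬂[0m
</frame>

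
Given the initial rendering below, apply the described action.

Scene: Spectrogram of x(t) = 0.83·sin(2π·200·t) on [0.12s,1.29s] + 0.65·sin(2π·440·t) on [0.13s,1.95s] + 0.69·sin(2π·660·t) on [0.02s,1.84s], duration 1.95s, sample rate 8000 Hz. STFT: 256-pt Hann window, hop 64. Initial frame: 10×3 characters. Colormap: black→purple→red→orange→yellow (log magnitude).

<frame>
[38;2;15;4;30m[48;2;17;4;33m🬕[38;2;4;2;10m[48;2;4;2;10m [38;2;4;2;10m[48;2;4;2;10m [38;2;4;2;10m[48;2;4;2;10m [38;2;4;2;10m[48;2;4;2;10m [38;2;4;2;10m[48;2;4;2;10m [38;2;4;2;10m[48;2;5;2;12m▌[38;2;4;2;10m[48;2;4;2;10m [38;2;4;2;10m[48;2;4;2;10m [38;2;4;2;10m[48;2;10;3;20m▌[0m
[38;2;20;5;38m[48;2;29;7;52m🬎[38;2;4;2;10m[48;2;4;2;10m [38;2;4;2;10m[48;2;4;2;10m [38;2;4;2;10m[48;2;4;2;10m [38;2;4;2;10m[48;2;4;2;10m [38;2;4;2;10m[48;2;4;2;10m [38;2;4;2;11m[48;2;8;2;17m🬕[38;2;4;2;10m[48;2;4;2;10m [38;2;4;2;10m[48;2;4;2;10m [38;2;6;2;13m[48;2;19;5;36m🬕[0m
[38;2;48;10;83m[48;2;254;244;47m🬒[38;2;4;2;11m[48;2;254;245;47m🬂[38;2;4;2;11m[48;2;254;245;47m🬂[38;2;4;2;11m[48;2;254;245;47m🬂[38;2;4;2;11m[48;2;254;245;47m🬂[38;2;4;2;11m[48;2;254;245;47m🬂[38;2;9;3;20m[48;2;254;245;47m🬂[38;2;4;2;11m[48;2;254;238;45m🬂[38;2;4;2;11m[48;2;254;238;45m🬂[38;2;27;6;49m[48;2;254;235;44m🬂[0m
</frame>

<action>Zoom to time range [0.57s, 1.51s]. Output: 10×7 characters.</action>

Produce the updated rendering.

<frame>
[38;2;4;2;10m[48;2;4;2;10m [38;2;4;2;10m[48;2;4;2;10m [38;2;4;2;10m[48;2;4;2;10m [38;2;4;2;10m[48;2;4;2;10m [38;2;4;2;10m[48;2;4;2;10m [38;2;4;2;10m[48;2;4;2;10m [38;2;4;2;10m[48;2;4;2;10m [38;2;4;2;10m[48;2;5;2;12m▌[38;2;4;2;10m[48;2;4;2;10m [38;2;4;2;10m[48;2;4;2;10m [0m
[38;2;4;2;10m[48;2;4;2;10m [38;2;4;2;10m[48;2;4;2;10m [38;2;4;2;10m[48;2;4;2;10m [38;2;4;2;10m[48;2;4;2;10m [38;2;4;2;10m[48;2;4;2;10m [38;2;4;2;10m[48;2;4;2;10m [38;2;4;2;10m[48;2;4;2;10m [38;2;4;2;10m[48;2;5;2;12m▌[38;2;4;2;10m[48;2;4;2;10m [38;2;4;2;10m[48;2;4;2;10m [0m
[38;2;4;2;10m[48;2;4;2;10m [38;2;4;2;10m[48;2;4;2;10m [38;2;4;2;10m[48;2;4;2;10m [38;2;4;2;10m[48;2;4;2;10m [38;2;4;2;10m[48;2;4;2;10m [38;2;4;2;10m[48;2;4;2;10m [38;2;4;2;10m[48;2;4;2;10m [38;2;4;2;10m[48;2;6;2;13m▌[38;2;4;2;10m[48;2;4;2;10m [38;2;4;2;10m[48;2;4;2;10m [0m
[38;2;4;2;10m[48;2;4;2;10m [38;2;4;2;10m[48;2;4;2;10m [38;2;4;2;10m[48;2;4;2;10m [38;2;4;2;10m[48;2;4;2;10m [38;2;4;2;10m[48;2;4;2;10m [38;2;4;2;10m[48;2;4;2;10m [38;2;4;2;10m[48;2;4;2;10m [38;2;4;2;10m[48;2;7;2;15m▌[38;2;4;2;10m[48;2;4;2;10m [38;2;4;2;10m[48;2;4;2;10m [0m
[38;2;4;2;10m[48;2;4;2;10m [38;2;4;2;10m[48;2;4;2;10m [38;2;4;2;10m[48;2;4;2;10m [38;2;4;2;10m[48;2;4;2;10m [38;2;4;2;10m[48;2;4;2;10m [38;2;4;2;10m[48;2;4;2;10m [38;2;4;2;10m[48;2;4;2;10m [38;2;4;2;10m[48;2;9;3;20m▌[38;2;4;2;10m[48;2;4;2;10m [38;2;4;2;10m[48;2;4;2;10m [0m
[38;2;6;2;14m[48;2;254;241;46m🬎[38;2;6;2;14m[48;2;254;241;46m🬎[38;2;6;2;14m[48;2;254;241;46m🬎[38;2;6;2;14m[48;2;254;241;46m🬎[38;2;6;2;14m[48;2;254;241;46m🬎[38;2;6;2;14m[48;2;254;241;46m🬎[38;2;6;2;14m[48;2;254;241;46m🬎[38;2;12;3;24m[48;2;254;241;46m🬎[38;2;6;2;14m[48;2;254;241;46m🬎[38;2;6;2;14m[48;2;254;241;46m🬎[0m
[38;2;254;235;44m[48;2;254;249;49m🬎[38;2;254;235;44m[48;2;254;249;49m🬎[38;2;254;235;44m[48;2;254;249;49m🬎[38;2;254;235;44m[48;2;254;249;49m🬎[38;2;254;235;44m[48;2;254;249;49m🬎[38;2;254;235;44m[48;2;254;249;49m🬎[38;2;254;235;44m[48;2;254;249;49m🬎[38;2;254;235;44m[48;2;254;249;49m🬎[38;2;254;235;44m[48;2;12;3;24m🬂[38;2;254;235;44m[48;2;12;3;24m🬂[0m
</frame>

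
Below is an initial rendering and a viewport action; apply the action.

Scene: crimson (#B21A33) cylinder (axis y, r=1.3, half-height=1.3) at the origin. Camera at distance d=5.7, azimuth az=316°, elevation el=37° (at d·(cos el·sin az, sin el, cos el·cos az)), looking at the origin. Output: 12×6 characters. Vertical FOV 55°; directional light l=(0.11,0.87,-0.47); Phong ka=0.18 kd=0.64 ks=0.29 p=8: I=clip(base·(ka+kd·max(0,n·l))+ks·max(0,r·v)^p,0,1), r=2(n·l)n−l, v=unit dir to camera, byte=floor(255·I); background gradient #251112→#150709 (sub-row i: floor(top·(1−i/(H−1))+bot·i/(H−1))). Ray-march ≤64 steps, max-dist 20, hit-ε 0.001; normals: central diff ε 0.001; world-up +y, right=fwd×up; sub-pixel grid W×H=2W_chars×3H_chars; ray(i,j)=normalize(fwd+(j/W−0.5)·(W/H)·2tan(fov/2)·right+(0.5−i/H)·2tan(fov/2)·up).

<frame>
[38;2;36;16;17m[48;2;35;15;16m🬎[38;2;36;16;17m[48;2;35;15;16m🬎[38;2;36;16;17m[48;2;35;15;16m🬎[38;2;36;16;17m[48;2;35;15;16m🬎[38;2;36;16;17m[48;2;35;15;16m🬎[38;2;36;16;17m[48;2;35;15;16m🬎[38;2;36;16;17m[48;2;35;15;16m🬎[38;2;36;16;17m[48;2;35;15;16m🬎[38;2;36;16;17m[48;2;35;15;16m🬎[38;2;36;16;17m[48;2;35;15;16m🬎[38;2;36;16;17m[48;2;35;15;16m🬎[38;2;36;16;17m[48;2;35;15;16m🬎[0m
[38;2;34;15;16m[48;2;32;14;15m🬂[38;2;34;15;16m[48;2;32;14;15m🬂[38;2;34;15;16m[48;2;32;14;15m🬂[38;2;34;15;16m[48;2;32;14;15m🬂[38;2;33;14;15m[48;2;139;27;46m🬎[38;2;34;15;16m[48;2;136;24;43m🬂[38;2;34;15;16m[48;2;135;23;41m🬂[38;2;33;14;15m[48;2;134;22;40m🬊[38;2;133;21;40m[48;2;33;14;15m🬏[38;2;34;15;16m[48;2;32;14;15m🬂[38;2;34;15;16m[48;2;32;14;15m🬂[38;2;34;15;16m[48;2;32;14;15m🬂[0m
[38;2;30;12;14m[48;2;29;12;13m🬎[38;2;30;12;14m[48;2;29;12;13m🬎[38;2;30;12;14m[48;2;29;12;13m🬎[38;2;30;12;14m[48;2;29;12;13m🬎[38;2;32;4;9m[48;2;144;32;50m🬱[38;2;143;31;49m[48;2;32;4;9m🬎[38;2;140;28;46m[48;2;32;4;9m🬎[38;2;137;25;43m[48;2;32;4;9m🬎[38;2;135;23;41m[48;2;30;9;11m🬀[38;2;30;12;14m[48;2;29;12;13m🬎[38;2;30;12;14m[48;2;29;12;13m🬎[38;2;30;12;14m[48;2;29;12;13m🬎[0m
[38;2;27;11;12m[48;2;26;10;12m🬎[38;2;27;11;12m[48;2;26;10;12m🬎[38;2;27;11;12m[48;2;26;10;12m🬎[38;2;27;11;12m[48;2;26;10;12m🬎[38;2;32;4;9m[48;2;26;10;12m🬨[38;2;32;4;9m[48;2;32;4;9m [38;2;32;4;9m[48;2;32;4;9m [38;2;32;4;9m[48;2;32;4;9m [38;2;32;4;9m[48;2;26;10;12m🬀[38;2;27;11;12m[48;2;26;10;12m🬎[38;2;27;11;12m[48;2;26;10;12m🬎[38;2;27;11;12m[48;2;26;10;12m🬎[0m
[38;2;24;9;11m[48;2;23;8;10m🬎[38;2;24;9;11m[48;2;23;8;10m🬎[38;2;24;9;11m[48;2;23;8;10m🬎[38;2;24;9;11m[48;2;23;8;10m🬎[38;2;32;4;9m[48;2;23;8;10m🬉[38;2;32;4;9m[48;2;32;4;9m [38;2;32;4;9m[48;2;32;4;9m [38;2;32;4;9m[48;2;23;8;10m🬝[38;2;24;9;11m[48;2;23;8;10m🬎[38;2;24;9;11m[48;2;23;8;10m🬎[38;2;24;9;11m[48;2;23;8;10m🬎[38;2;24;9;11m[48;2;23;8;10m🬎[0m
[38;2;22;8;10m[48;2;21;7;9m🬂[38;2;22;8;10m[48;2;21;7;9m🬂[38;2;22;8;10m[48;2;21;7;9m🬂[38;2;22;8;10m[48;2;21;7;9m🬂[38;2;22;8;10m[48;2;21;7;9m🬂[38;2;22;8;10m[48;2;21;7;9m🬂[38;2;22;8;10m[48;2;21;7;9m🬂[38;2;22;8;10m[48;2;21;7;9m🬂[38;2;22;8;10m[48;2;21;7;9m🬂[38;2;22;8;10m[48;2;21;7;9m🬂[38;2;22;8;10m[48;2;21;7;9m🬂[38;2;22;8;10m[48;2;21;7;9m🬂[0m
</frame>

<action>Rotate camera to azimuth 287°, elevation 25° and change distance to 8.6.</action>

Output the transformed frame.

<frame>
[38;2;36;16;17m[48;2;35;15;16m🬎[38;2;36;16;17m[48;2;35;15;16m🬎[38;2;36;16;17m[48;2;35;15;16m🬎[38;2;36;16;17m[48;2;35;15;16m🬎[38;2;36;16;17m[48;2;35;15;16m🬎[38;2;36;16;17m[48;2;35;15;16m🬎[38;2;36;16;17m[48;2;35;15;16m🬎[38;2;36;16;17m[48;2;35;15;16m🬎[38;2;36;16;17m[48;2;35;15;16m🬎[38;2;36;16;17m[48;2;35;15;16m🬎[38;2;36;16;17m[48;2;35;15;16m🬎[38;2;36;16;17m[48;2;35;15;16m🬎[0m
[38;2;34;15;16m[48;2;32;14;15m🬂[38;2;34;15;16m[48;2;32;14;15m🬂[38;2;34;15;16m[48;2;32;14;15m🬂[38;2;34;15;16m[48;2;32;14;15m🬂[38;2;34;15;16m[48;2;32;14;15m🬂[38;2;34;15;16m[48;2;32;14;15m🬂[38;2;34;15;16m[48;2;32;14;15m🬂[38;2;34;15;16m[48;2;32;14;15m🬂[38;2;34;15;16m[48;2;32;14;15m🬂[38;2;34;15;16m[48;2;32;14;15m🬂[38;2;34;15;16m[48;2;32;14;15m🬂[38;2;34;15;16m[48;2;32;14;15m🬂[0m
[38;2;30;12;14m[48;2;29;12;13m🬎[38;2;30;12;14m[48;2;29;12;13m🬎[38;2;30;12;14m[48;2;29;12;13m🬎[38;2;30;12;14m[48;2;29;12;13m🬎[38;2;30;12;14m[48;2;29;12;13m🬎[38;2;131;19;37m[48;2;34;7;11m🬍[38;2;131;19;37m[48;2;32;4;9m🬎[38;2;131;19;37m[48;2;30;10;12m🬃[38;2;30;12;14m[48;2;29;12;13m🬎[38;2;30;12;14m[48;2;29;12;13m🬎[38;2;30;12;14m[48;2;29;12;13m🬎[38;2;30;12;14m[48;2;29;12;13m🬎[0m
[38;2;27;11;12m[48;2;26;10;12m🬎[38;2;27;11;12m[48;2;26;10;12m🬎[38;2;27;11;12m[48;2;26;10;12m🬎[38;2;27;11;12m[48;2;26;10;12m🬎[38;2;27;11;12m[48;2;26;10;12m🬎[38;2;32;4;9m[48;2;44;6;12m▐[38;2;32;4;9m[48;2;32;4;9m [38;2;32;4;9m[48;2;27;10;12m▌[38;2;27;11;12m[48;2;26;10;12m🬎[38;2;27;11;12m[48;2;26;10;12m🬎[38;2;27;11;12m[48;2;26;10;12m🬎[38;2;27;11;12m[48;2;26;10;12m🬎[0m
[38;2;24;9;11m[48;2;23;8;10m🬎[38;2;24;9;11m[48;2;23;8;10m🬎[38;2;24;9;11m[48;2;23;8;10m🬎[38;2;24;9;11m[48;2;23;8;10m🬎[38;2;24;9;11m[48;2;23;8;10m🬎[38;2;48;7;13m[48;2;25;7;10m🬀[38;2;32;4;9m[48;2;23;8;10m🬂[38;2;32;4;9m[48;2;23;8;10m🬀[38;2;24;9;11m[48;2;23;8;10m🬎[38;2;24;9;11m[48;2;23;8;10m🬎[38;2;24;9;11m[48;2;23;8;10m🬎[38;2;24;9;11m[48;2;23;8;10m🬎[0m
[38;2;22;8;10m[48;2;21;7;9m🬂[38;2;22;8;10m[48;2;21;7;9m🬂[38;2;22;8;10m[48;2;21;7;9m🬂[38;2;22;8;10m[48;2;21;7;9m🬂[38;2;22;8;10m[48;2;21;7;9m🬂[38;2;22;8;10m[48;2;21;7;9m🬂[38;2;22;8;10m[48;2;21;7;9m🬂[38;2;22;8;10m[48;2;21;7;9m🬂[38;2;22;8;10m[48;2;21;7;9m🬂[38;2;22;8;10m[48;2;21;7;9m🬂[38;2;22;8;10m[48;2;21;7;9m🬂[38;2;22;8;10m[48;2;21;7;9m🬂[0m
</frame>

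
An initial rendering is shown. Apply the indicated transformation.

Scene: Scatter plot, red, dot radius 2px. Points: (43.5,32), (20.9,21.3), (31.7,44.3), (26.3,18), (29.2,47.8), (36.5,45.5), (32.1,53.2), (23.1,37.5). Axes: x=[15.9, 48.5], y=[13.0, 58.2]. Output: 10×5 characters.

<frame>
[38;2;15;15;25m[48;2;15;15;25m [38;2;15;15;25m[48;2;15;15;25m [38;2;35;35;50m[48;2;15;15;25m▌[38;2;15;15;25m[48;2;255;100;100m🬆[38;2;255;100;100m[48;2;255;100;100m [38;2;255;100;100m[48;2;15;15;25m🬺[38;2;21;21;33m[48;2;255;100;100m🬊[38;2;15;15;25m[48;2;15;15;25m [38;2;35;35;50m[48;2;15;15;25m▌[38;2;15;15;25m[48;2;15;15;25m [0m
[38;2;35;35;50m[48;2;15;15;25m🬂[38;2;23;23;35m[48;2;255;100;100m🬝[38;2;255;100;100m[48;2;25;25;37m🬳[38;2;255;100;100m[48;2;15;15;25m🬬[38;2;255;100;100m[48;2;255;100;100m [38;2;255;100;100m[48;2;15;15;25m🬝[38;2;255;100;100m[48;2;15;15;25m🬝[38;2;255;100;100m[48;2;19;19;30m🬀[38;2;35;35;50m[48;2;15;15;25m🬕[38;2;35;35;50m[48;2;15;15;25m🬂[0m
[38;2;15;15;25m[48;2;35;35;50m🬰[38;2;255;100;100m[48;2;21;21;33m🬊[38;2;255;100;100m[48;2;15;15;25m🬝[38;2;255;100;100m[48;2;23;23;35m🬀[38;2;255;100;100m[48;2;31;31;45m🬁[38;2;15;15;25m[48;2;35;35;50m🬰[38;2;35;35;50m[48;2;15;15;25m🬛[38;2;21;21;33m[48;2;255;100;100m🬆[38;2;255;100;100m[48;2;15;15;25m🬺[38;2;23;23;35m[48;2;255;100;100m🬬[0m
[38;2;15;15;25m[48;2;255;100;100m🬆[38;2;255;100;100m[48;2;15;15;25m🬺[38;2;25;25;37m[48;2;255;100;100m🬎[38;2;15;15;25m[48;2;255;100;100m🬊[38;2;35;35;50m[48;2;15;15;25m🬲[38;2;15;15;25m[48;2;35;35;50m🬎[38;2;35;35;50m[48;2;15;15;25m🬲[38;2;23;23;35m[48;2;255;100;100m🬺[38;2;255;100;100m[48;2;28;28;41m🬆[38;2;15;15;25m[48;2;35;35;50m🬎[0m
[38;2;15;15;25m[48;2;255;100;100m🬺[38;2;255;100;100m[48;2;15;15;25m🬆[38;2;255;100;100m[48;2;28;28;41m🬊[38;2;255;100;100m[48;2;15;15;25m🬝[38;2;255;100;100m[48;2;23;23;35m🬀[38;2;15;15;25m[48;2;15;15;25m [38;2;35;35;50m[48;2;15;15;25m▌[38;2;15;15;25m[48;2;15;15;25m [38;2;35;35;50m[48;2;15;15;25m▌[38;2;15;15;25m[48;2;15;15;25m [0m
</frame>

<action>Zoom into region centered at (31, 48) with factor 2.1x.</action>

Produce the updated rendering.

<frame>
[38;2;15;15;25m[48;2;15;15;25m [38;2;15;15;25m[48;2;15;15;25m [38;2;35;35;50m[48;2;15;15;25m▌[38;2;15;15;25m[48;2;15;15;25m [38;2;27;27;40m[48;2;255;100;100m🬝[38;2;15;15;25m[48;2;255;100;100m🬊[38;2;35;35;50m[48;2;15;15;25m▌[38;2;15;15;25m[48;2;15;15;25m [38;2;35;35;50m[48;2;15;15;25m▌[38;2;15;15;25m[48;2;15;15;25m [0m
[38;2;35;35;50m[48;2;15;15;25m🬂[38;2;35;35;50m[48;2;15;15;25m🬂[38;2;35;35;50m[48;2;15;15;25m🬕[38;2;23;23;35m[48;2;255;100;100m🬝[38;2;255;100;100m[48;2;28;28;41m🬊[38;2;255;100;100m[48;2;15;15;25m🬝[38;2;255;100;100m[48;2;27;27;40m🬀[38;2;35;35;50m[48;2;15;15;25m🬂[38;2;35;35;50m[48;2;15;15;25m🬕[38;2;35;35;50m[48;2;15;15;25m🬂[0m
[38;2;15;15;25m[48;2;35;35;50m🬰[38;2;15;15;25m[48;2;35;35;50m🬰[38;2;27;27;40m[48;2;255;100;100m🬴[38;2;255;100;100m[48;2;255;100;100m [38;2;255;100;100m[48;2;15;15;25m🬺[38;2;21;21;33m[48;2;255;100;100m🬊[38;2;35;35;50m[48;2;15;15;25m🬛[38;2;21;21;33m[48;2;255;100;100m🬆[38;2;255;100;100m[48;2;15;15;25m🬺[38;2;23;23;35m[48;2;255;100;100m🬬[0m
[38;2;19;19;30m[48;2;255;100;100m🬬[38;2;15;15;25m[48;2;35;35;50m🬎[38;2;35;35;50m[48;2;15;15;25m🬲[38;2;23;23;35m[48;2;255;100;100m🬺[38;2;255;100;100m[48;2;35;35;50m🬊[38;2;255;100;100m[48;2;35;35;50m🬝[38;2;255;100;100m[48;2;27;27;40m🬀[38;2;23;23;35m[48;2;255;100;100m🬺[38;2;255;100;100m[48;2;28;28;41m🬆[38;2;15;15;25m[48;2;35;35;50m🬎[0m
[38;2;255;100;100m[48;2;255;100;100m [38;2;15;15;25m[48;2;255;100;100m🬸[38;2;35;35;50m[48;2;15;15;25m▌[38;2;15;15;25m[48;2;15;15;25m [38;2;35;35;50m[48;2;15;15;25m▌[38;2;15;15;25m[48;2;15;15;25m [38;2;35;35;50m[48;2;15;15;25m▌[38;2;15;15;25m[48;2;15;15;25m [38;2;35;35;50m[48;2;15;15;25m▌[38;2;15;15;25m[48;2;15;15;25m [0m
</frame>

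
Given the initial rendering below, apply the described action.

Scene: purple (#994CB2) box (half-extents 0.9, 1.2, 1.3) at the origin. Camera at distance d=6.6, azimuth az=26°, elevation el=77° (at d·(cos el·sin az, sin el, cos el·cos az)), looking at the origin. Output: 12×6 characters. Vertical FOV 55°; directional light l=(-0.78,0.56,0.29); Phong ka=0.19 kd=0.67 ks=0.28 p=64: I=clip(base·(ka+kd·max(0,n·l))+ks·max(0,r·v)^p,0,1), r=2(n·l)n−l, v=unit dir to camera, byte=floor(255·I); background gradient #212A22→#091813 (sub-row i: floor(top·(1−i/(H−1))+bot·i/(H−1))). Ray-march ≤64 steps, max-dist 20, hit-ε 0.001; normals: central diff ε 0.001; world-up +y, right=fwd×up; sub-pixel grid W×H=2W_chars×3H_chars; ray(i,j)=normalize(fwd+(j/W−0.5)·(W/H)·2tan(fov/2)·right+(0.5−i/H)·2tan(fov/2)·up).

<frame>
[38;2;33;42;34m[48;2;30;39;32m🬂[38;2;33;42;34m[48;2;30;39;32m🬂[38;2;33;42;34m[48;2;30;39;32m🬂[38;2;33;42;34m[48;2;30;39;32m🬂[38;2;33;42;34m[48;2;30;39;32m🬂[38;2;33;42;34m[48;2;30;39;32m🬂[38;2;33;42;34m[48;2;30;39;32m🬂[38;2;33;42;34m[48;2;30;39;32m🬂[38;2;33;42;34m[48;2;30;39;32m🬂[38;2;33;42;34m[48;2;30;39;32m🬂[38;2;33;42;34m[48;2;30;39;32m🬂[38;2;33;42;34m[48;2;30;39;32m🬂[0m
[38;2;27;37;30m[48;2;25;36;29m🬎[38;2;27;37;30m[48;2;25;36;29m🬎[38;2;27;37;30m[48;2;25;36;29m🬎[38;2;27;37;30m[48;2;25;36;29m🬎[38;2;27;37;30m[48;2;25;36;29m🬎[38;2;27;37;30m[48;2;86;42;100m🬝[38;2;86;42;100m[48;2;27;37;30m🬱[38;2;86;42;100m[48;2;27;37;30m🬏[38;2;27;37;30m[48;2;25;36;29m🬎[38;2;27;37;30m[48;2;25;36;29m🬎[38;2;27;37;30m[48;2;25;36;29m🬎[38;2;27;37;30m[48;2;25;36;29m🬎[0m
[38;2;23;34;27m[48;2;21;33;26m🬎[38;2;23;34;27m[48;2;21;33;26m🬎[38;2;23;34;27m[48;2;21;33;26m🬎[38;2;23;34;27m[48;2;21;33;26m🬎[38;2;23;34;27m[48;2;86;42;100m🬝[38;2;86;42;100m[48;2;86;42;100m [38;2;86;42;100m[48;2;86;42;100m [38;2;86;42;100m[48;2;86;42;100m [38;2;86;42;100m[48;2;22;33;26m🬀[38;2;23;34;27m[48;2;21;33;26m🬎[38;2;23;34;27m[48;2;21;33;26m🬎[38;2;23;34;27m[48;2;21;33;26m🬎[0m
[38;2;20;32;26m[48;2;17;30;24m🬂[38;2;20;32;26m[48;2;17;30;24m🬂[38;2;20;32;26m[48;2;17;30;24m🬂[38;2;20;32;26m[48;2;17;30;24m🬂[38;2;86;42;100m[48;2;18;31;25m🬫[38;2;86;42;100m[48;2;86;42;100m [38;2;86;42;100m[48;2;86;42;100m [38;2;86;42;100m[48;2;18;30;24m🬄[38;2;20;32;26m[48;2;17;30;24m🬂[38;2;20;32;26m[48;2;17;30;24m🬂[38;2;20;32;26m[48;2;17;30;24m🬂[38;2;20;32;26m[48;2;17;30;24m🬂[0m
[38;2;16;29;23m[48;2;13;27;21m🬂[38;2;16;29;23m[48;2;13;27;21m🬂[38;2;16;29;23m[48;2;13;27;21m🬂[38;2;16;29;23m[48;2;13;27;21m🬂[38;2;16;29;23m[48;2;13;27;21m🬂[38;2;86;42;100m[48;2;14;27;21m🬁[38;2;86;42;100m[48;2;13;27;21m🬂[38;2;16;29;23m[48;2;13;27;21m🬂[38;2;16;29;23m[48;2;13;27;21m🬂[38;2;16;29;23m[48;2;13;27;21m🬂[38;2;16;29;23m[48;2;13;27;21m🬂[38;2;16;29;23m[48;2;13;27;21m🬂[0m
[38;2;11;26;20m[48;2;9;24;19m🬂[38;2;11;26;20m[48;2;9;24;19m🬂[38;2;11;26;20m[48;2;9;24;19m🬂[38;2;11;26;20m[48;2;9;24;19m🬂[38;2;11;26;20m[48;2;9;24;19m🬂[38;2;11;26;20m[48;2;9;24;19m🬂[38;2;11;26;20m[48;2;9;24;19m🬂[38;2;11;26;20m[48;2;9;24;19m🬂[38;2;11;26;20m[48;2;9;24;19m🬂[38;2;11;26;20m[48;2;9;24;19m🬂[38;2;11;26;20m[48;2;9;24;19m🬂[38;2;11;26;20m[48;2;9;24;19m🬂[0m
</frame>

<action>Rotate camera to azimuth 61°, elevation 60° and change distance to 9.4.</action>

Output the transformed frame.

<frame>
[38;2;33;42;34m[48;2;30;39;32m🬂[38;2;33;42;34m[48;2;30;39;32m🬂[38;2;33;42;34m[48;2;30;39;32m🬂[38;2;33;42;34m[48;2;30;39;32m🬂[38;2;33;42;34m[48;2;30;39;32m🬂[38;2;33;42;34m[48;2;30;39;32m🬂[38;2;33;42;34m[48;2;30;39;32m🬂[38;2;33;42;34m[48;2;30;39;32m🬂[38;2;33;42;34m[48;2;30;39;32m🬂[38;2;33;42;34m[48;2;30;39;32m🬂[38;2;33;42;34m[48;2;30;39;32m🬂[38;2;33;42;34m[48;2;30;39;32m🬂[0m
[38;2;27;37;30m[48;2;25;36;29m🬎[38;2;27;37;30m[48;2;25;36;29m🬎[38;2;27;37;30m[48;2;25;36;29m🬎[38;2;27;37;30m[48;2;25;36;29m🬎[38;2;27;37;30m[48;2;25;36;29m🬎[38;2;27;37;30m[48;2;25;36;29m🬎[38;2;27;37;30m[48;2;25;36;29m🬎[38;2;27;37;30m[48;2;25;36;29m🬎[38;2;27;37;30m[48;2;25;36;29m🬎[38;2;27;37;30m[48;2;25;36;29m🬎[38;2;27;37;30m[48;2;25;36;29m🬎[38;2;27;37;30m[48;2;25;36;29m🬎[0m
[38;2;23;34;27m[48;2;21;33;26m🬎[38;2;23;34;27m[48;2;21;33;26m🬎[38;2;23;34;27m[48;2;21;33;26m🬎[38;2;23;34;27m[48;2;21;33;26m🬎[38;2;23;34;27m[48;2;58;29;68m🬝[38;2;24;35;28m[48;2;86;42;100m🬂[38;2;24;35;28m[48;2;86;42;100m🬀[38;2;86;42;100m[48;2;23;34;27m🬱[38;2;23;34;27m[48;2;21;33;26m🬎[38;2;23;34;27m[48;2;21;33;26m🬎[38;2;23;34;27m[48;2;21;33;26m🬎[38;2;23;34;27m[48;2;21;33;26m🬎[0m
[38;2;20;32;26m[48;2;17;30;24m🬂[38;2;20;32;26m[48;2;17;30;24m🬂[38;2;20;32;26m[48;2;17;30;24m🬂[38;2;20;32;26m[48;2;17;30;24m🬂[38;2;20;32;26m[48;2;17;30;24m🬂[38;2;79;38;92m[48;2;23;22;28m🬎[38;2;86;42;100m[48;2;29;14;33m🬂[38;2;29;14;33m[48;2;18;30;24m🬄[38;2;20;32;26m[48;2;17;30;24m🬂[38;2;20;32;26m[48;2;17;30;24m🬂[38;2;20;32;26m[48;2;17;30;24m🬂[38;2;20;32;26m[48;2;17;30;24m🬂[0m
[38;2;16;29;23m[48;2;13;27;21m🬂[38;2;16;29;23m[48;2;13;27;21m🬂[38;2;16;29;23m[48;2;13;27;21m🬂[38;2;16;29;23m[48;2;13;27;21m🬂[38;2;16;29;23m[48;2;13;27;21m🬂[38;2;29;14;33m[48;2;14;27;21m🬁[38;2;16;29;23m[48;2;13;27;21m🬂[38;2;16;29;23m[48;2;13;27;21m🬂[38;2;16;29;23m[48;2;13;27;21m🬂[38;2;16;29;23m[48;2;13;27;21m🬂[38;2;16;29;23m[48;2;13;27;21m🬂[38;2;16;29;23m[48;2;13;27;21m🬂[0m
[38;2;11;26;20m[48;2;9;24;19m🬂[38;2;11;26;20m[48;2;9;24;19m🬂[38;2;11;26;20m[48;2;9;24;19m🬂[38;2;11;26;20m[48;2;9;24;19m🬂[38;2;11;26;20m[48;2;9;24;19m🬂[38;2;11;26;20m[48;2;9;24;19m🬂[38;2;11;26;20m[48;2;9;24;19m🬂[38;2;11;26;20m[48;2;9;24;19m🬂[38;2;11;26;20m[48;2;9;24;19m🬂[38;2;11;26;20m[48;2;9;24;19m🬂[38;2;11;26;20m[48;2;9;24;19m🬂[38;2;11;26;20m[48;2;9;24;19m🬂[0m
</frame>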